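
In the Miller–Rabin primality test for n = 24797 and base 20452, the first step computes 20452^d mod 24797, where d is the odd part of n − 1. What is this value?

17013

n − 1 = 24796 = 2^2 · 6199, so s = 2 and d = 6199.
Repeated squaring mod 24797: 20452^1 ≡ 20452, 20452^2 ≡ 8508, 20452^4 ≡ 3621, 20452^8 ≡ 18825, 20452^16 ≡ 6698, 20452^32 ≡ 5431, 20452^64 ≡ 12128, 20452^128 ≡ 17377, 20452^256 ≡ 7060, 20452^512 ≡ 1630, 20452^1024 ≡ 3621, 20452^2048 ≡ 18825, 20452^4096 ≡ 6698.
6199 = 4096 + 2048 + 32 + 16 + 4 + 2 + 1, so 20452^6199 ≡ 6698·18825·5431·6698·3621·8508·20452 ≡ 17013 (mod 24797).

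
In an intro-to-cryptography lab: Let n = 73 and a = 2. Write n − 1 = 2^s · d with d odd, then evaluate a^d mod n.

1

n − 1 = 72 = 2^3 · 9, so s = 3 and d = 9.
2^9 mod 73 = 1.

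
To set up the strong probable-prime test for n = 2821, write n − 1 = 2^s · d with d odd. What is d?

705

Halving: 2820 → 1410 → 705; 705 is odd.
So 2820 = 2^2 · 705.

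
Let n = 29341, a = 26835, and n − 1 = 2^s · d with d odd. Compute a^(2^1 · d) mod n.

1

n − 1 = 29340 = 2^2 · 7335, so s = 2 and d = 7335.
x_0 = 26835^7335 mod 29341 = 1.
x_1 = 1^2 mod 29341 = 1.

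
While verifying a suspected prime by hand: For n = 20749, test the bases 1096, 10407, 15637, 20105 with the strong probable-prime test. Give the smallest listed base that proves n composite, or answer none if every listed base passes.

none

n − 1 = 20748 = 2^2 · 5187, so s = 2 and d = 5187.
Base 1096: x_0 = 1096^5187 mod 20749 = 20748. x_0 = 20748 ≡ −1, so 1096 is not a witness.
Base 10407: x_0 = 10407^5187 mod 20749 = 2453. x_0 is neither 1 nor 20748, so continue squaring. x_1 = 2453^2 mod 20749 = 20748. x_1 ≡ −1, so 10407 is not a witness.
Base 15637: x_0 = 15637^5187 mod 20749 = 1. x_0 = 1, so 15637 is not a witness.
Base 20105: x_0 = 20105^5187 mod 20749 = 1. x_0 = 1, so 20105 is not a witness.
No listed base is a witness for 20749.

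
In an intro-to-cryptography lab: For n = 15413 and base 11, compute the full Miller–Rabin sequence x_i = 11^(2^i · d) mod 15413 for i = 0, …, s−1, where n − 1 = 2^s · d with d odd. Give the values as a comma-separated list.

6696, 15412

n − 1 = 15412 = 2^2 · 3853, so s = 2 and d = 3853.
x_0 = 11^3853 mod 15413 = 6696.
x_1 = 6696^2 mod 15413 = 15412.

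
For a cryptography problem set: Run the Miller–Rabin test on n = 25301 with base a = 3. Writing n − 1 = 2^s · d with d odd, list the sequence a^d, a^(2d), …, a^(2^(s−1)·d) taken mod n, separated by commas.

24798, 25300

n − 1 = 25300 = 2^2 · 6325, so s = 2 and d = 6325.
x_0 = 3^6325 mod 25301 = 24798.
x_1 = 24798^2 mod 25301 = 25300.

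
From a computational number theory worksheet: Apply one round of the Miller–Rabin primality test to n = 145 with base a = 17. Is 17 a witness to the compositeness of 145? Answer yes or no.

n − 1 = 144 = 2^4 · 9, so s = 4 and d = 9.
x_0 = 17^9 mod 145 = 17.
x_0 is neither 1 nor 144, so continue squaring.
x_1 = 17^2 mod 145 = 144.
x_1 ≡ −1, so 17 is not a witness.

no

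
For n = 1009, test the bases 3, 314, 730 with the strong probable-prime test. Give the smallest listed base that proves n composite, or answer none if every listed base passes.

n − 1 = 1008 = 2^4 · 63, so s = 4 and d = 63.
Base 3: x_0 = 3^63 mod 1009 = 192. x_0 is neither 1 nor 1008, so continue squaring. x_1 = 192^2 mod 1009 = 540. x_2 = 540^2 mod 1009 = 1008. x_2 ≡ −1, so 3 is not a witness.
Base 314: x_0 = 314^63 mod 1009 = 247. x_0 is neither 1 nor 1008, so continue squaring. x_1 = 247^2 mod 1009 = 469. x_2 = 469^2 mod 1009 = 1008. x_2 ≡ −1, so 314 is not a witness.
Base 730: x_0 = 730^63 mod 1009 = 62. x_0 is neither 1 nor 1008, so continue squaring. x_1 = 62^2 mod 1009 = 817. x_2 = 817^2 mod 1009 = 540. x_3 = 540^2 mod 1009 = 1008. x_3 ≡ −1, so 730 is not a witness.
No listed base is a witness for 1009.

none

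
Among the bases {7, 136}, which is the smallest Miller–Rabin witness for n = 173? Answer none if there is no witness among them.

n − 1 = 172 = 2^2 · 43, so s = 2 and d = 43.
Base 7: x_0 = 7^43 mod 173 = 93. x_0 is neither 1 nor 172, so continue squaring. x_1 = 93^2 mod 173 = 172. x_1 ≡ −1, so 7 is not a witness.
Base 136: x_0 = 136^43 mod 173 = 1. x_0 = 1, so 136 is not a witness.
No listed base is a witness for 173.

none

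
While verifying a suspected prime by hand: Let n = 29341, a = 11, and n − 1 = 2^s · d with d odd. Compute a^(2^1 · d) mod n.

11101

n − 1 = 29340 = 2^2 · 7335, so s = 2 and d = 7335.
x_0 = 11^7335 mod 29341 = 1331.
x_1 = 1331^2 mod 29341 = 11101.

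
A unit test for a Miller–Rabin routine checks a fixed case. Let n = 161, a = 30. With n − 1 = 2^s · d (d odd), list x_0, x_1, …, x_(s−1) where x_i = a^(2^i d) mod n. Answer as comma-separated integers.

109, 128, 123, 156, 25

n − 1 = 160 = 2^5 · 5, so s = 5 and d = 5.
x_0 = 30^5 mod 161 = 109.
x_1 = 109^2 mod 161 = 128.
x_2 = 128^2 mod 161 = 123.
x_3 = 123^2 mod 161 = 156.
x_4 = 156^2 mod 161 = 25.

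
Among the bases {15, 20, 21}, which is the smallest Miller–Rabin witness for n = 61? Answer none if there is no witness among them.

n − 1 = 60 = 2^2 · 15, so s = 2 and d = 15.
Base 15: x_0 = 15^15 mod 61 = 1. x_0 = 1, so 15 is not a witness.
Base 20: x_0 = 20^15 mod 61 = 1. x_0 = 1, so 20 is not a witness.
Base 21: x_0 = 21^15 mod 61 = 50. x_0 is neither 1 nor 60, so continue squaring. x_1 = 50^2 mod 61 = 60. x_1 ≡ −1, so 21 is not a witness.
No listed base is a witness for 61.

none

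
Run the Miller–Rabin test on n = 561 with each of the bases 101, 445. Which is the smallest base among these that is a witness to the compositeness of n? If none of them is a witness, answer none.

n − 1 = 560 = 2^4 · 35, so s = 4 and d = 35.
Base 101: x_0 = 101^35 mod 561 = 560. x_0 = 560 ≡ −1, so 101 is not a witness.
Base 445: x_0 = 445^35 mod 561 = 265. x_0 is neither 1 nor 560, so continue squaring. x_1 = 265^2 mod 561 = 100. x_2 = 100^2 mod 561 = 463. x_3 = 463^2 mod 561 = 67. Reached i = s−1 = 3 without hitting −1: 445 is a Miller–Rabin witness and 561 is composite.
The smallest witness among the given bases is 445.

445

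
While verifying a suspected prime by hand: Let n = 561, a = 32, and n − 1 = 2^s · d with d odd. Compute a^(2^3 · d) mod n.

n − 1 = 560 = 2^4 · 35, so s = 4 and d = 35.
x_0 = 32^35 mod 561 = 230.
x_1 = 230^2 mod 561 = 166.
x_2 = 166^2 mod 561 = 67.
x_3 = 67^2 mod 561 = 1.

1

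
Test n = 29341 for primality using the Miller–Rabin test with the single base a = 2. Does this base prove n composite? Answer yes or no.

no

n − 1 = 29340 = 2^2 · 7335, so s = 2 and d = 7335.
x_0 = 2^7335 mod 29341 = 26424.
x_0 is neither 1 nor 29340, so continue squaring.
x_1 = 26424^2 mod 29341 = 29340.
x_1 ≡ −1, so 2 is not a witness.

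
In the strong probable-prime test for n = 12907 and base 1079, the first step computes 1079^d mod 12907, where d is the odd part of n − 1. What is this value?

n − 1 = 12906 = 2^1 · 6453, so s = 1 and d = 6453.
1079^6453 mod 12907 = 12906.

12906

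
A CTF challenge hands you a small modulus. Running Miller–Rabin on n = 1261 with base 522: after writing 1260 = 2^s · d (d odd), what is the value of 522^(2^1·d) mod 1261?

n − 1 = 1260 = 2^2 · 315, so s = 2 and d = 315.
x_0 = 522^315 mod 1261 = 164.
x_1 = 164^2 mod 1261 = 415.

415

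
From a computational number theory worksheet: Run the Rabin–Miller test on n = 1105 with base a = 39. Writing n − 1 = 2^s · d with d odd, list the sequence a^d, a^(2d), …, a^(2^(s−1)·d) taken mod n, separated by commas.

n − 1 = 1104 = 2^4 · 69, so s = 4 and d = 69.
x_0 = 39^69 mod 1105 = 949.
x_1 = 949^2 mod 1105 = 26.
x_2 = 26^2 mod 1105 = 676.
x_3 = 676^2 mod 1105 = 611.

949, 26, 676, 611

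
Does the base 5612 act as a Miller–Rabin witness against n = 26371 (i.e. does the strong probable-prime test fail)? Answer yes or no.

n − 1 = 26370 = 2^1 · 13185, so s = 1 and d = 13185.
Repeated squaring mod 26371: 5612^1 ≡ 5612, 5612^2 ≡ 7570, 5612^4 ≡ 717, 5612^8 ≡ 13040, 5612^16 ≡ 1392, 5612^32 ≡ 12581, 5612^64 ≡ 2819, 5612^128 ≡ 9090, 5612^256 ≡ 7757, 5612^512 ≡ 18798, 5612^1024 ≡ 19775, 5612^2048 ≡ 21437, 5612^4096 ≡ 3923, 5612^8192 ≡ 15636.
13185 = 8192 + 4096 + 512 + 256 + 128 + 1, so 5612^13185 ≡ 15636·3923·18798·7757·9090·5612 ≡ 26370 (mod 26371).
x_0 = 5612^13185 mod 26371 = 26370.
x_0 = 26370 ≡ −1, so 5612 is not a witness.

no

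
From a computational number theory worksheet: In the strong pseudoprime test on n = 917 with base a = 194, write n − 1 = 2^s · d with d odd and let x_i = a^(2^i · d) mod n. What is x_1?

361

n − 1 = 916 = 2^2 · 229, so s = 2 and d = 229.
x_0 = 194^229 mod 917 = 243.
x_1 = 243^2 mod 917 = 361.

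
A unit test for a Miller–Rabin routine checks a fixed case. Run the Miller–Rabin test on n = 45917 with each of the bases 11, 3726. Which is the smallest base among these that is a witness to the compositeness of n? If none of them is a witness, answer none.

11

n − 1 = 45916 = 2^2 · 11479, so s = 2 and d = 11479.
Base 11: x_0 = 11^11479 mod 45917 = 12073. x_0 is neither 1 nor 45916, so continue squaring. x_1 = 12073^2 mod 45917 = 16771. Reached i = s−1 = 1 without hitting −1: 11 is a Miller–Rabin witness and 45917 is composite.
Base 3726: x_0 = 3726^11479 mod 45917 = 35694. x_0 is neither 1 nor 45916, so continue squaring. x_1 = 35694^2 mod 45917 = 2637. Reached i = s−1 = 1 without hitting −1: 3726 is a Miller–Rabin witness and 45917 is composite.
The smallest witness among the given bases is 11.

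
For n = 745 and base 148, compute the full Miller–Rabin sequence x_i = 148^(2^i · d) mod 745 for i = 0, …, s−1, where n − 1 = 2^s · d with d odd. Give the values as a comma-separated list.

n − 1 = 744 = 2^3 · 93, so s = 3 and d = 93.
x_0 = 148^93 mod 745 = 148.
x_1 = 148^2 mod 745 = 299.
x_2 = 299^2 mod 745 = 1.

148, 299, 1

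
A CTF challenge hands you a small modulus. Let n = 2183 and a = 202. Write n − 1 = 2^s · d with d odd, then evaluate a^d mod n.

1956

n − 1 = 2182 = 2^1 · 1091, so s = 1 and d = 1091.
202^1091 mod 2183 = 1956.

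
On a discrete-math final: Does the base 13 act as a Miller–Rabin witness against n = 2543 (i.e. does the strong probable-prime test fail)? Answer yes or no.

n − 1 = 2542 = 2^1 · 1271, so s = 1 and d = 1271.
x_0 = 13^1271 mod 2543 = 2542.
x_0 = 2542 ≡ −1, so 13 is not a witness.

no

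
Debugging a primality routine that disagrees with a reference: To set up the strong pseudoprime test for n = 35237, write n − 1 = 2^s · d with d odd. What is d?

8809

Halving: 35236 → 17618 → 8809; 8809 is odd.
So 35236 = 2^2 · 8809.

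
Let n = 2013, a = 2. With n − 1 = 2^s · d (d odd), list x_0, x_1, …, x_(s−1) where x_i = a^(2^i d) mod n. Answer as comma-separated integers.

n − 1 = 2012 = 2^2 · 503, so s = 2 and d = 503.
x_0 = 2^503 mod 2013 = 437.
x_1 = 437^2 mod 2013 = 1747.

437, 1747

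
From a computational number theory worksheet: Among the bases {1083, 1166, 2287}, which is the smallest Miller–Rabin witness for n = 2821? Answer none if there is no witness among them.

none

n − 1 = 2820 = 2^2 · 705, so s = 2 and d = 705.
Base 1083: x_0 = 1083^705 mod 2821 = 2820. x_0 = 2820 ≡ −1, so 1083 is not a witness.
Base 1166: x_0 = 1166^705 mod 2821 = 1. x_0 = 1, so 1166 is not a witness.
Base 2287: x_0 = 2287^705 mod 2821 = 2820. x_0 = 2820 ≡ −1, so 2287 is not a witness.
No listed base is a witness for 2821.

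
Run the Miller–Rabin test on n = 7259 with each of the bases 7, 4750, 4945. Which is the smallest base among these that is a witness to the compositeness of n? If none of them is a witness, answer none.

n − 1 = 7258 = 2^1 · 3629, so s = 1 and d = 3629.
Base 7: x_0 = 7^3629 mod 7259 = 5089. x_0 ∉ {1, 7258} and s = 1, so 7 is a Miller–Rabin witness and 7259 is composite.
Base 4750: x_0 = 4750^3629 mod 7259 = 23. x_0 ∉ {1, 7258} and s = 1, so 4750 is a Miller–Rabin witness and 7259 is composite.
Base 4945: x_0 = 4945^3629 mod 7259 = 6207. x_0 ∉ {1, 7258} and s = 1, so 4945 is a Miller–Rabin witness and 7259 is composite.
The smallest witness among the given bases is 7.

7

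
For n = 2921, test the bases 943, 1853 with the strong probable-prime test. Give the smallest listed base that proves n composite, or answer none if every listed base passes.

943

n − 1 = 2920 = 2^3 · 365, so s = 3 and d = 365.
Base 943: x_0 = 943^365 mod 2921 = 391. x_0 is neither 1 nor 2920, so continue squaring. x_1 = 391^2 mod 2921 = 989. x_2 = 989^2 mod 2921 = 2507. Reached i = s−1 = 2 without hitting −1: 943 is a Miller–Rabin witness and 2921 is composite.
Base 1853: x_0 = 1853^365 mod 2921 = 1710. x_0 is neither 1 nor 2920, so continue squaring. x_1 = 1710^2 mod 2921 = 179. x_2 = 179^2 mod 2921 = 2831. Reached i = s−1 = 2 without hitting −1: 1853 is a Miller–Rabin witness and 2921 is composite.
The smallest witness among the given bases is 943.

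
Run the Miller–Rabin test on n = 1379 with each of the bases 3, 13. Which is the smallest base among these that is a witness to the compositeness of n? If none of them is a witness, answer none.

n − 1 = 1378 = 2^1 · 689, so s = 1 and d = 689.
Base 3: x_0 = 3^689 mod 1379 = 761. x_0 ∉ {1, 1378} and s = 1, so 3 is a Miller–Rabin witness and 1379 is composite.
Base 13: x_0 = 13^689 mod 1379 = 167. x_0 ∉ {1, 1378} and s = 1, so 13 is a Miller–Rabin witness and 1379 is composite.
The smallest witness among the given bases is 3.

3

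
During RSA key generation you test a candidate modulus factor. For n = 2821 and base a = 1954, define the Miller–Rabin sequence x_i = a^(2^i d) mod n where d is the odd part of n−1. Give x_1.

1

n − 1 = 2820 = 2^2 · 705, so s = 2 and d = 705.
x_0 = 1954^705 mod 2821 = 1520.
x_1 = 1520^2 mod 2821 = 1.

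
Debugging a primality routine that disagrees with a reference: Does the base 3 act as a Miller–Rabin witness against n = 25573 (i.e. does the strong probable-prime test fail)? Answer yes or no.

yes

n − 1 = 25572 = 2^2 · 6393, so s = 2 and d = 6393.
x_0 = 3^6393 mod 25573 = 22830.
x_0 is neither 1 nor 25572, so continue squaring.
x_1 = 22830^2 mod 25573 = 5587.
Reached i = s−1 = 1 without hitting −1: 3 is a Miller–Rabin witness and 25573 is composite.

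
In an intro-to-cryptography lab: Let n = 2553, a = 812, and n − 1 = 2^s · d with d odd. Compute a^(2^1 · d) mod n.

484

n − 1 = 2552 = 2^3 · 319, so s = 3 and d = 319.
x_0 = 812^319 mod 2553 = 1310.
x_1 = 1310^2 mod 2553 = 484.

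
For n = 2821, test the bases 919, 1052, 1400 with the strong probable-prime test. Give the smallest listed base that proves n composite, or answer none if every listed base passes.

1052

n − 1 = 2820 = 2^2 · 705, so s = 2 and d = 705.
Base 919: x_0 = 919^705 mod 2821 = 1. x_0 = 1, so 919 is not a witness.
Base 1052: x_0 = 1052^705 mod 2821 = 1611. x_0 is neither 1 nor 2820, so continue squaring. x_1 = 1611^2 mod 2821 = 1. x_1 = 1 but x_0 ≠ ±1, a nontrivial square root of 1 — 1052 is a witness and 2821 is composite.
Base 1400: x_0 = 1400^705 mod 2821 = 2016. x_0 is neither 1 nor 2820, so continue squaring. x_1 = 2016^2 mod 2821 = 2016. Reached i = s−1 = 1 without hitting −1: 1400 is a Miller–Rabin witness and 2821 is composite.
The smallest witness among the given bases is 1052.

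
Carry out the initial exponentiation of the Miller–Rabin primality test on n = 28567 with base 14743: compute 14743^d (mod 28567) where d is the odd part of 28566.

n − 1 = 28566 = 2^1 · 14283, so s = 1 and d = 14283.
By repeated squaring, 14743^14283 ≡ 23402 (mod 28567).

23402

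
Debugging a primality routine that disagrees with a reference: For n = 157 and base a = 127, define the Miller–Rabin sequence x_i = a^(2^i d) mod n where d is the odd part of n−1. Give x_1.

1

n − 1 = 156 = 2^2 · 39, so s = 2 and d = 39.
x_0 = 127^39 mod 157 = 156.
x_1 = 156^2 mod 157 = 1.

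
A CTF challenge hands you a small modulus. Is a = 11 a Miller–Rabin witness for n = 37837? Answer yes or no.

n − 1 = 37836 = 2^2 · 9459, so s = 2 and d = 9459.
x_0 = 11^9459 mod 37837 = 3500.
x_0 is neither 1 nor 37836, so continue squaring.
x_1 = 3500^2 mod 37837 = 28649.
Reached i = s−1 = 1 without hitting −1: 11 is a Miller–Rabin witness and 37837 is composite.

yes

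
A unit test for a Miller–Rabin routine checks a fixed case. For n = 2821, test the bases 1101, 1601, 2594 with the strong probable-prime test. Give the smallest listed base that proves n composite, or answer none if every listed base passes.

n − 1 = 2820 = 2^2 · 705, so s = 2 and d = 705.
Base 1101: x_0 = 1101^705 mod 2821 = 1. x_0 = 1, so 1101 is not a witness.
Base 1601: x_0 = 1601^705 mod 2821 = 993. x_0 is neither 1 nor 2820, so continue squaring. x_1 = 993^2 mod 2821 = 1520. Reached i = s−1 = 1 without hitting −1: 1601 is a Miller–Rabin witness and 2821 is composite.
Base 2594: x_0 = 2594^705 mod 2821 = 1828. x_0 is neither 1 nor 2820, so continue squaring. x_1 = 1828^2 mod 2821 = 1520. Reached i = s−1 = 1 without hitting −1: 2594 is a Miller–Rabin witness and 2821 is composite.
The smallest witness among the given bases is 1601.

1601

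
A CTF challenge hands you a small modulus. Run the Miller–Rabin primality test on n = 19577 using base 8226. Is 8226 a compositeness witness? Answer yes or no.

no

n − 1 = 19576 = 2^3 · 2447, so s = 3 and d = 2447.
Repeated squaring mod 19577: 8226^1 ≡ 8226, 8226^2 ≡ 8964, 8226^4 ≡ 9288, 8226^8 ≡ 10682, 8226^16 ≡ 10368, 8226^32 ≡ 17694, 8226^64 ≡ 2252, 8226^128 ≡ 1061, 8226^256 ≡ 9832, 8226^512 ≡ 16575, 8226^1024 ≡ 6584, 8226^2048 ≡ 5578.
2447 = 2048 + 256 + 128 + 8 + 4 + 2 + 1, so 8226^2447 ≡ 5578·9832·1061·10682·9288·8964·8226 ≡ 5926 (mod 19577).
x_0 = 8226^2447 mod 19577 = 5926.
x_0 is neither 1 nor 19576, so continue squaring.
x_1 = 5926^2 mod 19577 = 15915.
x_2 = 15915^2 mod 19577 = 19576.
x_2 ≡ −1, so 8226 is not a witness.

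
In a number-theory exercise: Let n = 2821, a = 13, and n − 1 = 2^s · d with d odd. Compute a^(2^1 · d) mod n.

n − 1 = 2820 = 2^2 · 705, so s = 2 and d = 705.
x_0 = 13^705 mod 2821 = 650.
x_1 = 650^2 mod 2821 = 2171.

2171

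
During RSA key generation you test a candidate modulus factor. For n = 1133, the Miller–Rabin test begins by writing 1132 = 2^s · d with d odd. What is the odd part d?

283

Halving: 1132 → 566 → 283; 283 is odd.
So 1132 = 2^2 · 283.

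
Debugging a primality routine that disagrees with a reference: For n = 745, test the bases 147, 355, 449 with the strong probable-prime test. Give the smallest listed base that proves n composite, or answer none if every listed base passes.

147

n − 1 = 744 = 2^3 · 93, so s = 3 and d = 93.
Base 147: x_0 = 147^93 mod 745 = 702. x_0 is neither 1 nor 744, so continue squaring. x_1 = 702^2 mod 745 = 359. x_2 = 359^2 mod 745 = 741. Reached i = s−1 = 2 without hitting −1: 147 is a Miller–Rabin witness and 745 is composite.
Base 355: x_0 = 355^93 mod 745 = 220. x_0 is neither 1 nor 744, so continue squaring. x_1 = 220^2 mod 745 = 720. x_2 = 720^2 mod 745 = 625. Reached i = s−1 = 2 without hitting −1: 355 is a Miller–Rabin witness and 745 is composite.
Base 449: x_0 = 449^93 mod 745 = 639. x_0 is neither 1 nor 744, so continue squaring. x_1 = 639^2 mod 745 = 61. x_2 = 61^2 mod 745 = 741. Reached i = s−1 = 2 without hitting −1: 449 is a Miller–Rabin witness and 745 is composite.
The smallest witness among the given bases is 147.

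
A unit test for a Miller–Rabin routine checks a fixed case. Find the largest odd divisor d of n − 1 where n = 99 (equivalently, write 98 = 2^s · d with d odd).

49

Halving: 98 → 49; 49 is odd.
So 98 = 2^1 · 49.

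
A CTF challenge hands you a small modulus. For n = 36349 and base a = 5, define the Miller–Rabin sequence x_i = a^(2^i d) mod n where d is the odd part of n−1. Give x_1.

n − 1 = 36348 = 2^2 · 9087, so s = 2 and d = 9087.
x_0 = 5^9087 mod 36349 = 12009.
x_1 = 12009^2 mod 36349 = 19598.

19598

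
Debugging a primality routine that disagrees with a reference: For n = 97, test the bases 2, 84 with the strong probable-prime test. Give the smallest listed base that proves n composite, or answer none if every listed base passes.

n − 1 = 96 = 2^5 · 3, so s = 5 and d = 3.
Base 2: x_0 = 2^3 mod 97 = 8. x_0 is neither 1 nor 96, so continue squaring. x_1 = 8^2 mod 97 = 64. x_2 = 64^2 mod 97 = 22. x_3 = 22^2 mod 97 = 96. x_3 ≡ −1, so 2 is not a witness.
Base 84: x_0 = 84^3 mod 97 = 34. x_0 is neither 1 nor 96, so continue squaring. x_1 = 34^2 mod 97 = 89. x_2 = 89^2 mod 97 = 64. x_3 = 64^2 mod 97 = 22. x_4 = 22^2 mod 97 = 96. x_4 ≡ −1, so 84 is not a witness.
No listed base is a witness for 97.

none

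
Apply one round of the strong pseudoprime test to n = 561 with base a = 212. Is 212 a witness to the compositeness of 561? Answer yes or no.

yes

n − 1 = 560 = 2^4 · 35, so s = 4 and d = 35.
Repeated squaring mod 561: 212^1 ≡ 212, 212^2 ≡ 64, 212^4 ≡ 169, 212^8 ≡ 511, 212^16 ≡ 256, 212^32 ≡ 460.
35 = 32 + 2 + 1, so 212^35 ≡ 460·64·212 ≡ 155 (mod 561).
x_0 = 212^35 mod 561 = 155.
x_0 is neither 1 nor 560, so continue squaring.
x_1 = 155^2 mod 561 = 463.
x_2 = 463^2 mod 561 = 67.
x_3 = 67^2 mod 561 = 1.
x_3 = 1 but x_2 ≠ ±1, a nontrivial square root of 1 — 212 is a witness and 561 is composite.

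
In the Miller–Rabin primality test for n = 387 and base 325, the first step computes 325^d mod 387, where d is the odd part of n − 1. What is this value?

n − 1 = 386 = 2^1 · 193, so s = 1 and d = 193.
Repeated squaring mod 387: 325^1 ≡ 325, 325^2 ≡ 361, 325^4 ≡ 289, 325^8 ≡ 316, 325^16 ≡ 10, 325^32 ≡ 100, 325^64 ≡ 325, 325^128 ≡ 361.
193 = 128 + 64 + 1, so 325^193 ≡ 361·325·325 ≡ 289 (mod 387).

289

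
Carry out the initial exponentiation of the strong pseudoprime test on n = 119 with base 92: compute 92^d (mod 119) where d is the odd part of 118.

n − 1 = 118 = 2^1 · 59, so s = 1 and d = 59.
92^59 mod 119 = 99.

99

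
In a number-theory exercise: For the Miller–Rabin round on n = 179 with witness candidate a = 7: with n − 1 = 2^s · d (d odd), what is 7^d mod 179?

178

n − 1 = 178 = 2^1 · 89, so s = 1 and d = 89.
By repeated squaring, 7^89 ≡ 178 (mod 179).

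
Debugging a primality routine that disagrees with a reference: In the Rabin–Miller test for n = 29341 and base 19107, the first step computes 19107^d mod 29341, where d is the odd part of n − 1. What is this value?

9515

n − 1 = 29340 = 2^2 · 7335, so s = 2 and d = 7335.
19107^7335 mod 29341 = 9515.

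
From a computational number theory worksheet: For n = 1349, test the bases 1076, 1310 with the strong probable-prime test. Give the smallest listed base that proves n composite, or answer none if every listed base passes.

1076

n − 1 = 1348 = 2^2 · 337, so s = 2 and d = 337.
Base 1076: x_0 = 1076^337 mod 1349 = 772. x_0 is neither 1 nor 1348, so continue squaring. x_1 = 772^2 mod 1349 = 1075. Reached i = s−1 = 1 without hitting −1: 1076 is a Miller–Rabin witness and 1349 is composite.
Base 1310: x_0 = 1310^337 mod 1349 = 1310. x_0 is neither 1 nor 1348, so continue squaring. x_1 = 1310^2 mod 1349 = 172. Reached i = s−1 = 1 without hitting −1: 1310 is a Miller–Rabin witness and 1349 is composite.
The smallest witness among the given bases is 1076.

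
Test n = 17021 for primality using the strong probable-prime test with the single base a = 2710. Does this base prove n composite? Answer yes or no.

no

n − 1 = 17020 = 2^2 · 4255, so s = 2 and d = 4255.
x_0 = 2710^4255 mod 17021 = 7725.
x_0 is neither 1 nor 17020, so continue squaring.
x_1 = 7725^2 mod 17021 = 17020.
x_1 ≡ −1, so 2710 is not a witness.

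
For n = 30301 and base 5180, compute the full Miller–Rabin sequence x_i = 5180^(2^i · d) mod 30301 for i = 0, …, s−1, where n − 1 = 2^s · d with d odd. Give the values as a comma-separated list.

16170, 1571

n − 1 = 30300 = 2^2 · 7575, so s = 2 and d = 7575.
x_0 = 5180^7575 mod 30301 = 16170.
x_1 = 16170^2 mod 30301 = 1571.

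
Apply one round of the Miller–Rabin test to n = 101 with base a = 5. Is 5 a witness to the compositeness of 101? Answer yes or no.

n − 1 = 100 = 2^2 · 25, so s = 2 and d = 25.
x_0 = 5^25 mod 101 = 1.
x_0 = 1, so 5 is not a witness.

no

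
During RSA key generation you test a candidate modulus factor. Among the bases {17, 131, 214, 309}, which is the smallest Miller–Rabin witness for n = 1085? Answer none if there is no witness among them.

n − 1 = 1084 = 2^2 · 271, so s = 2 and d = 271.
Base 17: x_0 = 17^271 mod 1085 = 668. x_0 is neither 1 nor 1084, so continue squaring. x_1 = 668^2 mod 1085 = 289. Reached i = s−1 = 1 without hitting −1: 17 is a Miller–Rabin witness and 1085 is composite.
Base 131: x_0 = 131^271 mod 1085 = 131. x_0 is neither 1 nor 1084, so continue squaring. x_1 = 131^2 mod 1085 = 886. Reached i = s−1 = 1 without hitting −1: 131 is a Miller–Rabin witness and 1085 is composite.
Base 214: x_0 = 214^271 mod 1085 = 214. x_0 is neither 1 nor 1084, so continue squaring. x_1 = 214^2 mod 1085 = 226. Reached i = s−1 = 1 without hitting −1: 214 is a Miller–Rabin witness and 1085 is composite.
Base 309: x_0 = 309^271 mod 1085 = 309. x_0 is neither 1 nor 1084, so continue squaring. x_1 = 309^2 mod 1085 = 1. x_1 = 1 but x_0 ≠ ±1, a nontrivial square root of 1 — 309 is a witness and 1085 is composite.
The smallest witness among the given bases is 17.

17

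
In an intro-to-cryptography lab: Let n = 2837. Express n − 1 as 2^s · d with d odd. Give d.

709

Halving: 2836 → 1418 → 709; 709 is odd.
So 2836 = 2^2 · 709.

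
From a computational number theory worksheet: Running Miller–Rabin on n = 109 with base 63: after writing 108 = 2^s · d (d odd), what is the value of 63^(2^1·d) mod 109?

1

n − 1 = 108 = 2^2 · 27, so s = 2 and d = 27.
Repeated squaring mod 109: 63^1 ≡ 63, 63^2 ≡ 45, 63^4 ≡ 63, 63^8 ≡ 45, 63^16 ≡ 63.
27 = 16 + 8 + 2 + 1, so 63^27 ≡ 63·45·45·63 ≡ 1 (mod 109).
x_0 = 1.
x_1 = 1^2 mod 109 = 1.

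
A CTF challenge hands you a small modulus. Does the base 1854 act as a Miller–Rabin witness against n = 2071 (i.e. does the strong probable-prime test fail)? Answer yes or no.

n − 1 = 2070 = 2^1 · 1035, so s = 1 and d = 1035.
x_0 = 1854^1035 mod 2071 = 1.
x_0 = 1, so 1854 is not a witness.

no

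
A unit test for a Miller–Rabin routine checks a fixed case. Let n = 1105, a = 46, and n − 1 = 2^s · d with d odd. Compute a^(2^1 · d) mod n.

961

n − 1 = 1104 = 2^4 · 69, so s = 4 and d = 69.
x_0 = 46^69 mod 1105 = 411.
x_1 = 411^2 mod 1105 = 961.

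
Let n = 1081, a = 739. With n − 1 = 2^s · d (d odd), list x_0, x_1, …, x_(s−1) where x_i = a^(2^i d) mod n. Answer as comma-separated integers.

n − 1 = 1080 = 2^3 · 135, so s = 3 and d = 135.
x_0 = 739^135 mod 1081 = 4.
x_1 = 4^2 mod 1081 = 16.
x_2 = 16^2 mod 1081 = 256.

4, 16, 256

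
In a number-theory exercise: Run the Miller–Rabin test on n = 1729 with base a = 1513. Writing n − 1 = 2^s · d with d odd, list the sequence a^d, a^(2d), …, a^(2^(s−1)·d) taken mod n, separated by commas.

n − 1 = 1728 = 2^6 · 27, so s = 6 and d = 27.
x_0 = 1513^27 mod 1729 = 645.
x_1 = 645^2 mod 1729 = 1065.
x_2 = 1065^2 mod 1729 = 1.
x_3 = 1^2 mod 1729 = 1.
x_4 = 1^2 mod 1729 = 1.
x_5 = 1^2 mod 1729 = 1.

645, 1065, 1, 1, 1, 1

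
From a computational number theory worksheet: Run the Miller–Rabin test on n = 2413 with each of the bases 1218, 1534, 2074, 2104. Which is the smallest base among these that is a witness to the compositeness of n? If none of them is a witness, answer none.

1534

n − 1 = 2412 = 2^2 · 603, so s = 2 and d = 603.
Base 1218: x_0 = 1218^603 mod 2413 = 2412. x_0 = 2412 ≡ −1, so 1218 is not a witness.
Base 1534: x_0 = 1534^603 mod 2413 = 2222. x_0 is neither 1 nor 2412, so continue squaring. x_1 = 2222^2 mod 2413 = 286. Reached i = s−1 = 1 without hitting −1: 1534 is a Miller–Rabin witness and 2413 is composite.
Base 2074: x_0 = 2074^603 mod 2413 = 1405. x_0 is neither 1 nor 2412, so continue squaring. x_1 = 1405^2 mod 2413 = 191. Reached i = s−1 = 1 without hitting −1: 2074 is a Miller–Rabin witness and 2413 is composite.
Base 2104: x_0 = 2104^603 mod 2413 = 778. x_0 is neither 1 nor 2412, so continue squaring. x_1 = 778^2 mod 2413 = 2034. Reached i = s−1 = 1 without hitting −1: 2104 is a Miller–Rabin witness and 2413 is composite.
The smallest witness among the given bases is 1534.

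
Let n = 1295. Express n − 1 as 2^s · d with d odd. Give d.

Halving: 1294 → 647; 647 is odd.
So 1294 = 2^1 · 647.

647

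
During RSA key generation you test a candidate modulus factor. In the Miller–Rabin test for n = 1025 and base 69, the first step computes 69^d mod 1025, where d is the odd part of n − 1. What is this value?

n − 1 = 1024 = 2^10 · 1, so s = 10 and d = 1.
69^1 mod 1025 = 69.

69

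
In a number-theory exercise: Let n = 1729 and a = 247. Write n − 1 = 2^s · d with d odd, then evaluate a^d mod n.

988

n − 1 = 1728 = 2^6 · 27, so s = 6 and d = 27.
Repeated squaring mod 1729: 247^1 ≡ 247, 247^2 ≡ 494, 247^4 ≡ 247, 247^8 ≡ 494, 247^16 ≡ 247.
27 = 16 + 8 + 2 + 1, so 247^27 ≡ 247·494·494·247 ≡ 988 (mod 1729).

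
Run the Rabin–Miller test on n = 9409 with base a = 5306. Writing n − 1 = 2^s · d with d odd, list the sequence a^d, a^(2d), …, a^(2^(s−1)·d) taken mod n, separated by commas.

5571, 5159, 6629, 3611, 7856, 3105

n − 1 = 9408 = 2^6 · 147, so s = 6 and d = 147.
x_0 = 5306^147 mod 9409 = 5571.
x_1 = 5571^2 mod 9409 = 5159.
x_2 = 5159^2 mod 9409 = 6629.
x_3 = 6629^2 mod 9409 = 3611.
x_4 = 3611^2 mod 9409 = 7856.
x_5 = 7856^2 mod 9409 = 3105.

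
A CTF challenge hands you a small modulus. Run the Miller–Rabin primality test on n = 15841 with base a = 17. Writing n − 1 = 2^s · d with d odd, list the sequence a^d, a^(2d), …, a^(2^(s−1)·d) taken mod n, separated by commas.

n − 1 = 15840 = 2^5 · 495, so s = 5 and d = 495.
x_0 = 17^495 mod 15841 = 10198.
x_1 = 10198^2 mod 15841 = 3039.
x_2 = 3039^2 mod 15841 = 218.
x_3 = 218^2 mod 15841 = 1.
x_4 = 1^2 mod 15841 = 1.

10198, 3039, 218, 1, 1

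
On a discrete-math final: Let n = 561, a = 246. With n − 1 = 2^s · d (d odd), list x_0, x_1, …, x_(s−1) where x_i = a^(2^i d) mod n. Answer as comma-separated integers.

n − 1 = 560 = 2^4 · 35, so s = 4 and d = 35.
x_0 = 246^35 mod 561 = 342.
x_1 = 342^2 mod 561 = 276.
x_2 = 276^2 mod 561 = 441.
x_3 = 441^2 mod 561 = 375.

342, 276, 441, 375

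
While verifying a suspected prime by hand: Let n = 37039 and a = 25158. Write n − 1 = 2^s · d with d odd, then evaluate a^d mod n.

37038

n − 1 = 37038 = 2^1 · 18519, so s = 1 and d = 18519.
25158^18519 mod 37039 = 37038.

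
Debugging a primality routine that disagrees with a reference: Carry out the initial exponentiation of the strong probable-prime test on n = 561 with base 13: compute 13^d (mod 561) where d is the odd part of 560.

208

n − 1 = 560 = 2^4 · 35, so s = 4 and d = 35.
Repeated squaring mod 561: 13^1 ≡ 13, 13^2 ≡ 169, 13^4 ≡ 511, 13^8 ≡ 256, 13^16 ≡ 460, 13^32 ≡ 103.
35 = 32 + 2 + 1, so 13^35 ≡ 103·169·13 ≡ 208 (mod 561).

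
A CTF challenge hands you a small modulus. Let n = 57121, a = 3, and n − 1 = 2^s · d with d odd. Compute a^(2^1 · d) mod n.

n − 1 = 57120 = 2^5 · 1785, so s = 5 and d = 1785.
x_0 = 3^1785 mod 57121 = 54254.
x_1 = 54254^2 mod 57121 = 51386.

51386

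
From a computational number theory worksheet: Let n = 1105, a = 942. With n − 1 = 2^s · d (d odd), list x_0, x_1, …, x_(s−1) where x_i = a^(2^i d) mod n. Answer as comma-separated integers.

n − 1 = 1104 = 2^4 · 69, so s = 4 and d = 69.
x_0 = 942^69 mod 1105 = 317.
x_1 = 317^2 mod 1105 = 1039.
x_2 = 1039^2 mod 1105 = 1041.
x_3 = 1041^2 mod 1105 = 781.

317, 1039, 1041, 781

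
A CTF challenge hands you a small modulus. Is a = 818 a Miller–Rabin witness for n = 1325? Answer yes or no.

no

n − 1 = 1324 = 2^2 · 331, so s = 2 and d = 331.
x_0 = 818^331 mod 1325 = 507.
x_0 is neither 1 nor 1324, so continue squaring.
x_1 = 507^2 mod 1325 = 1324.
x_1 ≡ −1, so 818 is not a witness.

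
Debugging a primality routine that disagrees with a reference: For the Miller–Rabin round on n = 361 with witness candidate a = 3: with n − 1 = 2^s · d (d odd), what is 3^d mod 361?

n − 1 = 360 = 2^3 · 45, so s = 3 and d = 45.
3^45 mod 361 = 227.

227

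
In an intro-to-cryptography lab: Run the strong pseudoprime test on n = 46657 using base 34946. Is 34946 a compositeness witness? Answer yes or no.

yes

n − 1 = 46656 = 2^6 · 729, so s = 6 and d = 729.
x_0 = 34946^729 mod 46657 = 12056.
x_0 is neither 1 nor 46656, so continue squaring.
x_1 = 12056^2 mod 46657 = 10581.
x_2 = 10581^2 mod 46657 = 27418.
x_3 = 27418^2 mod 46657 = 9140.
x_4 = 9140^2 mod 46657 = 23570.
x_5 = 23570^2 mod 46657 = 1.
x_5 = 1 but x_4 ≠ ±1, a nontrivial square root of 1 — 34946 is a witness and 46657 is composite.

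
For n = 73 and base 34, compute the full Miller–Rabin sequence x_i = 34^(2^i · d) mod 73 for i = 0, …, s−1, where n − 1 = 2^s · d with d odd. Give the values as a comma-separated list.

n − 1 = 72 = 2^3 · 9, so s = 3 and d = 9.
x_0 = 34^9 mod 73 = 63.
x_1 = 63^2 mod 73 = 27.
x_2 = 27^2 mod 73 = 72.

63, 27, 72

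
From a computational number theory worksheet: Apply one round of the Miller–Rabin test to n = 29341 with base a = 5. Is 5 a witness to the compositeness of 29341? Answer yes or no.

n − 1 = 29340 = 2^2 · 7335, so s = 2 and d = 7335.
x_0 = 5^7335 mod 29341 = 15127.
x_0 is neither 1 nor 29340, so continue squaring.
x_1 = 15127^2 mod 29341 = 25011.
Reached i = s−1 = 1 without hitting −1: 5 is a Miller–Rabin witness and 29341 is composite.

yes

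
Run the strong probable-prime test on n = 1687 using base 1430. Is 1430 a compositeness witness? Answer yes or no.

n − 1 = 1686 = 2^1 · 843, so s = 1 and d = 843.
Repeated squaring mod 1687: 1430^1 ≡ 1430, 1430^2 ≡ 256, 1430^4 ≡ 1430, 1430^8 ≡ 256, 1430^16 ≡ 1430, 1430^32 ≡ 256, 1430^64 ≡ 1430, 1430^128 ≡ 256, 1430^256 ≡ 1430, 1430^512 ≡ 256.
843 = 512 + 256 + 64 + 8 + 2 + 1, so 1430^843 ≡ 256·1430·1430·256·256·1430 ≡ 1 (mod 1687).
x_0 = 1430^843 mod 1687 = 1.
x_0 = 1, so 1430 is not a witness.

no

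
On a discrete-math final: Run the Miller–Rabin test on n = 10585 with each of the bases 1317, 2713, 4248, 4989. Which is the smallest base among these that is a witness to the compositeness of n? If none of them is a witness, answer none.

n − 1 = 10584 = 2^3 · 1323, so s = 3 and d = 1323.
Base 1317: x_0 = 1317^1323 mod 10585 = 4918. x_0 is neither 1 nor 10584, so continue squaring. x_1 = 4918^2 mod 10585 = 10584. x_1 ≡ −1, so 1317 is not a witness.
Base 2713: x_0 = 2713^1323 mod 10585 = 2582. x_0 is neither 1 nor 10584, so continue squaring. x_1 = 2582^2 mod 10585 = 8759. x_2 = 8759^2 mod 10585 = 1. x_2 = 1 but x_1 ≠ ±1, a nontrivial square root of 1 — 2713 is a witness and 10585 is composite.
Base 4248: x_0 = 4248^1323 mod 10585 = 4942. x_0 is neither 1 nor 10584, so continue squaring. x_1 = 4942^2 mod 10585 = 3769. x_2 = 3769^2 mod 10585 = 291. Reached i = s−1 = 2 without hitting −1: 4248 is a Miller–Rabin witness and 10585 is composite.
Base 4989: x_0 = 4989^1323 mod 10585 = 1944. x_0 is neither 1 nor 10584, so continue squaring. x_1 = 1944^2 mod 10585 = 291. x_2 = 291^2 mod 10585 = 1. x_2 = 1 but x_1 ≠ ±1, a nontrivial square root of 1 — 4989 is a witness and 10585 is composite.
The smallest witness among the given bases is 2713.

2713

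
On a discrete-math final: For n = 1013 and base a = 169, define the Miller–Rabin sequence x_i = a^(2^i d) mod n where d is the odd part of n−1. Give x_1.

1

n − 1 = 1012 = 2^2 · 253, so s = 2 and d = 253.
By repeated squaring, 169^253 ≡ 1 (mod 1013).
x_0 = 1.
x_1 = 1^2 mod 1013 = 1.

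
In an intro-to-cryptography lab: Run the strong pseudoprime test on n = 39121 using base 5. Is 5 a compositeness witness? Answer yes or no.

n − 1 = 39120 = 2^4 · 2445, so s = 4 and d = 2445.
x_0 = 5^2445 mod 39121 = 26626.
x_0 is neither 1 nor 39120, so continue squaring.
x_1 = 26626^2 mod 39121 = 32235.
x_2 = 32235^2 mod 39121 = 2344.
x_3 = 2344^2 mod 39121 = 17396.
Reached i = s−1 = 3 without hitting −1: 5 is a Miller–Rabin witness and 39121 is composite.

yes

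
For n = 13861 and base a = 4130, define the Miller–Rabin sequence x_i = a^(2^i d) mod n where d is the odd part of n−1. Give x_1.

6454

n − 1 = 13860 = 2^2 · 3465, so s = 2 and d = 3465.
x_0 = 4130^3465 mod 13861 = 1708.
x_1 = 1708^2 mod 13861 = 6454.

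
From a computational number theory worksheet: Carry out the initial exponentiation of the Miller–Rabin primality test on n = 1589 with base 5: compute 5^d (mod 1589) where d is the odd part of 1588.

1265

n − 1 = 1588 = 2^2 · 397, so s = 2 and d = 397.
5^397 mod 1589 = 1265.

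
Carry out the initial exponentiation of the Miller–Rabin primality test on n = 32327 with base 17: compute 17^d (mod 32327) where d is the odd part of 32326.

n − 1 = 32326 = 2^1 · 16163, so s = 1 and d = 16163.
17^16163 mod 32327 = 32326.

32326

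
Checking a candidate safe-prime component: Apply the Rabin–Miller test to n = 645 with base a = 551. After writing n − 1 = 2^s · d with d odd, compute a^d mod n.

431

n − 1 = 644 = 2^2 · 161, so s = 2 and d = 161.
Repeated squaring mod 645: 551^1 ≡ 551, 551^2 ≡ 451, 551^4 ≡ 226, 551^8 ≡ 121, 551^16 ≡ 451, 551^32 ≡ 226, 551^64 ≡ 121, 551^128 ≡ 451.
161 = 128 + 32 + 1, so 551^161 ≡ 451·226·551 ≡ 431 (mod 645).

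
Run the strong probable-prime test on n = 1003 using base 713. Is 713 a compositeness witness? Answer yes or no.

yes

n − 1 = 1002 = 2^1 · 501, so s = 1 and d = 501.
Repeated squaring mod 1003: 713^1 ≡ 713, 713^2 ≡ 851, 713^4 ≡ 35, 713^8 ≡ 222, 713^16 ≡ 137, 713^32 ≡ 715, 713^64 ≡ 698, 713^128 ≡ 749, 713^256 ≡ 324.
501 = 256 + 128 + 64 + 32 + 16 + 4 + 1, so 713^501 ≡ 324·749·698·715·137·35·713 ≡ 458 (mod 1003).
x_0 = 713^501 mod 1003 = 458.
x_0 ∉ {1, 1002} and s = 1, so 713 is a Miller–Rabin witness and 1003 is composite.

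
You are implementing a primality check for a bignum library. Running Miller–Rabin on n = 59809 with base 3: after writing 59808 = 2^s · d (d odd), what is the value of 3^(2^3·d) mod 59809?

n − 1 = 59808 = 2^5 · 1869, so s = 5 and d = 1869.
x_0 = 3^1869 mod 59809 = 59808.
x_1 = 59808^2 mod 59809 = 1.
x_2 = 1^2 mod 59809 = 1.
x_3 = 1^2 mod 59809 = 1.

1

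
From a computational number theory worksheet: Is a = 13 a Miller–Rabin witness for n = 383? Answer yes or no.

n − 1 = 382 = 2^1 · 191, so s = 1 and d = 191.
x_0 = 13^191 mod 383 = 382.
x_0 = 382 ≡ −1, so 13 is not a witness.

no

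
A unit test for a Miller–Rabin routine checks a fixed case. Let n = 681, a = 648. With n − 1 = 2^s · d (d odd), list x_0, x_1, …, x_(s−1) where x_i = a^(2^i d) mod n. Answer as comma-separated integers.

n − 1 = 680 = 2^3 · 85, so s = 3 and d = 85.
x_0 = 648^85 mod 681 = 66.
x_1 = 66^2 mod 681 = 270.
x_2 = 270^2 mod 681 = 33.

66, 270, 33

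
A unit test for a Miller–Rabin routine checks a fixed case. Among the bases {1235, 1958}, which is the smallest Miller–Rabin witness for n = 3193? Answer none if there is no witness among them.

none

n − 1 = 3192 = 2^3 · 399, so s = 3 and d = 399.
Base 1235: x_0 = 1235^399 mod 3193 = 3192. x_0 = 3192 ≡ −1, so 1235 is not a witness.
Base 1958: x_0 = 1958^399 mod 3193 = 1. x_0 = 1, so 1958 is not a witness.
No listed base is a witness for 3193.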